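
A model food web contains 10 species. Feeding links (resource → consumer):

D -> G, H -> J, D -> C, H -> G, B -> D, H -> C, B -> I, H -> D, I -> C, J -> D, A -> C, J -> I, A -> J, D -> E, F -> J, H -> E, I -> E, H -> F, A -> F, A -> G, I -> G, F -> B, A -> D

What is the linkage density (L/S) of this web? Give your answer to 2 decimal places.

There are L = 23 links among S = 10 species.
L/S = 23/10 = 2.3000 ≈ 2.30.

L/S = 2.30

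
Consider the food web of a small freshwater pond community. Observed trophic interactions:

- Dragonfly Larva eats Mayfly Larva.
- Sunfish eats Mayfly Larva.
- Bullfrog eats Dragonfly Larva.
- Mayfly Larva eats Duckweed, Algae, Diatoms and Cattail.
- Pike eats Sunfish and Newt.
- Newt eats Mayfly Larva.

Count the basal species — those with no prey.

4

Basal species (no prey listed): Algae, Diatoms, Duckweed, Cattail.
Count: 4.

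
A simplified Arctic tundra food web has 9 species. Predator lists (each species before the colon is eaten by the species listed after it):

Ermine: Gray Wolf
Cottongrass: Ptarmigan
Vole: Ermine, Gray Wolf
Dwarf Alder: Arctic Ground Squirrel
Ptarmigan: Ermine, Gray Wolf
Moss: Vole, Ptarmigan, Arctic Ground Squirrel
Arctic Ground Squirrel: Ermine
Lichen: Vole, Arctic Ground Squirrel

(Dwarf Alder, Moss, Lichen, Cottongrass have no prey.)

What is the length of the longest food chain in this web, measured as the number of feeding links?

One longest chain: Moss → Vole → Ermine → Gray Wolf.
It has 4 species and 3 links.

3 links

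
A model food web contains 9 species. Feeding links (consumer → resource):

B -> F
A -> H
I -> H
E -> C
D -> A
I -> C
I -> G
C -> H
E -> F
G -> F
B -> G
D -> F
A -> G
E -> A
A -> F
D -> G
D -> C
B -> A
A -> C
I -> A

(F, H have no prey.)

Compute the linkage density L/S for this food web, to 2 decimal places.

L/S = 2.22

There are L = 20 links among S = 9 species.
L/S = 20/9 = 2.2222 ≈ 2.22.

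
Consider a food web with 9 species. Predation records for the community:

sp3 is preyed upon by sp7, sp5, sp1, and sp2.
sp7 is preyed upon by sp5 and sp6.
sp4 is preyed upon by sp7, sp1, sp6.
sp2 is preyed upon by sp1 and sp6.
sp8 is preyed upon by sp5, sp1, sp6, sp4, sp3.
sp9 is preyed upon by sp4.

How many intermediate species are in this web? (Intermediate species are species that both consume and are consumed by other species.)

4

Intermediate species (has both prey and predators): sp4, sp3, sp2, sp7.
Count: 4.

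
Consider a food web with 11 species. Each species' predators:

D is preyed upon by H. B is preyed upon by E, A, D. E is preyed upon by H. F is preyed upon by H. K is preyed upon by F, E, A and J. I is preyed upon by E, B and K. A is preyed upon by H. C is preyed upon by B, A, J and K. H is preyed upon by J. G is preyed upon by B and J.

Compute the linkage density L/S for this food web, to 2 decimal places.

L/S = 1.91

There are L = 21 links among S = 11 species.
L/S = 21/11 = 1.9091 ≈ 1.91.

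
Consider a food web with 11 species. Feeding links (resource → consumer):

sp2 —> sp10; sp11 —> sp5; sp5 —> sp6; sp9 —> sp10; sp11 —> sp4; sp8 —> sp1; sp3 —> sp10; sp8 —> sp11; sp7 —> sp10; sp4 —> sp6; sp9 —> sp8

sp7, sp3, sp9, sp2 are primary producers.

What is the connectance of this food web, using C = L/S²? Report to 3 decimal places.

The web has S = 11 species and L = 11 feeding links.
C = L / S² = 11 / 121 = 0.0909 ≈ 0.091.

C = 0.091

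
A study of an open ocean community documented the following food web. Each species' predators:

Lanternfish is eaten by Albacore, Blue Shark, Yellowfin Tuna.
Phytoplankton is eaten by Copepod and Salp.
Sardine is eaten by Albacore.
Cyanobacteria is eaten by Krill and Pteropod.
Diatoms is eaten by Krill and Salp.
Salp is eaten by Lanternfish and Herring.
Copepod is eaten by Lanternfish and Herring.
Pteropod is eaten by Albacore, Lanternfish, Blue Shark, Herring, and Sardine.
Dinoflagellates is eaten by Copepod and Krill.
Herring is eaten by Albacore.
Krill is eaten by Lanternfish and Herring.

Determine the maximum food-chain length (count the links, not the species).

3 links

One longest chain: Cyanobacteria → Pteropod → Lanternfish → Blue Shark.
It has 4 species and 3 links.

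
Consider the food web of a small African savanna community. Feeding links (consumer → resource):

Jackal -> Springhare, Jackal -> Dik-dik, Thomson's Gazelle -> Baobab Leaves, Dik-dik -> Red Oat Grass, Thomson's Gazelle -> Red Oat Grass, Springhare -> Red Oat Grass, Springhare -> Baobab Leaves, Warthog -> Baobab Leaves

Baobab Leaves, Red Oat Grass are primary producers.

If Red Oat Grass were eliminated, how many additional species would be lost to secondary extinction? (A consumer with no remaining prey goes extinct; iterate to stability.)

Remove Red Oat Grass.
Round 1: Dik-dik (all prey gone) → extinct.
No further losses. Total secondary extinctions: 1.

1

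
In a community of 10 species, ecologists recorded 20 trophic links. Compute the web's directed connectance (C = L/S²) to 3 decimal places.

The web has S = 10 species and L = 20 feeding links.
C = L / S² = 20 / 100 = 0.2000 ≈ 0.200.

C = 0.200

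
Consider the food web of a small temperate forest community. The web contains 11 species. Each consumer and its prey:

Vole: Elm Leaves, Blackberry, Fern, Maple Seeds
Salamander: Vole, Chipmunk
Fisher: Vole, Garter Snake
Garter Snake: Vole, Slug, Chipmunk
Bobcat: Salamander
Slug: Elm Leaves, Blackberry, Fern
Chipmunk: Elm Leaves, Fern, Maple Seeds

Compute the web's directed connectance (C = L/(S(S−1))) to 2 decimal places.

The web has S = 11 species and L = 18 feeding links.
C = L / (S(S−1)) = 18 / 110 = 0.1636 ≈ 0.16.

C = 0.16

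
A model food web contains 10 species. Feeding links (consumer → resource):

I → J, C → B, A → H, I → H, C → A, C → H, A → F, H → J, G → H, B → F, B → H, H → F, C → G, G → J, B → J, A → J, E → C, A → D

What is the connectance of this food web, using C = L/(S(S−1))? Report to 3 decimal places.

The web has S = 10 species and L = 18 feeding links.
C = L / (S(S−1)) = 18 / 90 = 0.2000 ≈ 0.200.

C = 0.200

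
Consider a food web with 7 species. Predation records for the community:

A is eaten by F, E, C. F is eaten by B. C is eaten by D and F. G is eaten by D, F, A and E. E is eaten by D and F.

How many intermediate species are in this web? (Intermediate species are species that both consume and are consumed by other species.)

4

Intermediate species (has both prey and predators): A, E, C, F.
Count: 4.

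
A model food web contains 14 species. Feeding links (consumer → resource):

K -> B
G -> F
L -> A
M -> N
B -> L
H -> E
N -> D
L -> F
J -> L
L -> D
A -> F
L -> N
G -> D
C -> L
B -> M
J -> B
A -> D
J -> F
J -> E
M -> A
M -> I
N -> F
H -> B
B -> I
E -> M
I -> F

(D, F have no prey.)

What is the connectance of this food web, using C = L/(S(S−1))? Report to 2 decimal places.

C = 0.14

The web has S = 14 species and L = 26 feeding links.
C = L / (S(S−1)) = 26 / 182 = 0.1429 ≈ 0.14.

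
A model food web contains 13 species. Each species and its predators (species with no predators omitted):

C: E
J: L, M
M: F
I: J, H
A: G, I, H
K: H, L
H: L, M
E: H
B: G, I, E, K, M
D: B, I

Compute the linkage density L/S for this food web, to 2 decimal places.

There are L = 21 links among S = 13 species.
L/S = 21/13 = 1.6154 ≈ 1.62.

L/S = 1.62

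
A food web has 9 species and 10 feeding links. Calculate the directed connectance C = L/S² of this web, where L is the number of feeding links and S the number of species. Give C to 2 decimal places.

The web has S = 9 species and L = 10 feeding links.
C = L / S² = 10 / 81 = 0.1235 ≈ 0.12.

C = 0.12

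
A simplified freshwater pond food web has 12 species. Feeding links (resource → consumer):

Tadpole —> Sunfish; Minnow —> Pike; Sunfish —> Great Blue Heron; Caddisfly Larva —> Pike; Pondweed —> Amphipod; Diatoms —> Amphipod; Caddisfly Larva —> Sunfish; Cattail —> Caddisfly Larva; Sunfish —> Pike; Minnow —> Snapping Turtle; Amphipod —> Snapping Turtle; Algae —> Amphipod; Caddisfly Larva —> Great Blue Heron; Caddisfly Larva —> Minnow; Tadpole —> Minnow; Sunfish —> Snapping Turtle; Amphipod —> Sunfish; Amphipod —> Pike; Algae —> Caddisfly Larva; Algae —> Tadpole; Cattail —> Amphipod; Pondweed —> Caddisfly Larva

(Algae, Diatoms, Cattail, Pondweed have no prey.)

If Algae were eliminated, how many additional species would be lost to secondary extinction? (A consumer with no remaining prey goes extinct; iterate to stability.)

1

Remove Algae.
Round 1: Tadpole (all prey gone) → extinct.
No further losses. Total secondary extinctions: 1.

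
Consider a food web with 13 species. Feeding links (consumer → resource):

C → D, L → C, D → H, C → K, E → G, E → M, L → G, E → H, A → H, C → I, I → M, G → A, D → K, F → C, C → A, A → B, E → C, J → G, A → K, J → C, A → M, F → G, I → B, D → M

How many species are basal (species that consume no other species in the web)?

4

Basal species (no prey listed): M, B, K, H.
Count: 4.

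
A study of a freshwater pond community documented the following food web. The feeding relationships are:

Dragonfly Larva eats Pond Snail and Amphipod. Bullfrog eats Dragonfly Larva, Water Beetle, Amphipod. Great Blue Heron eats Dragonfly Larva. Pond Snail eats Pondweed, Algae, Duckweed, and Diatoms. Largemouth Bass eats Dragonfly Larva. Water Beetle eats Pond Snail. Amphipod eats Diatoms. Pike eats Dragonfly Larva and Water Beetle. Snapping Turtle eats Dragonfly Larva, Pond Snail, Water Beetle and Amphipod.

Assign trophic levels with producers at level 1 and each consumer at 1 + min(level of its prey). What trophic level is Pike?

Trophic level 4

Diatoms is a producer → level 1.
Amphipod eats Diatoms → level 2.
Dragonfly Larva eats Amphipod → level 3.
Pike eats Dragonfly Larva → level 4.
No prey of Pike is below level 3, so 4 is the minimum.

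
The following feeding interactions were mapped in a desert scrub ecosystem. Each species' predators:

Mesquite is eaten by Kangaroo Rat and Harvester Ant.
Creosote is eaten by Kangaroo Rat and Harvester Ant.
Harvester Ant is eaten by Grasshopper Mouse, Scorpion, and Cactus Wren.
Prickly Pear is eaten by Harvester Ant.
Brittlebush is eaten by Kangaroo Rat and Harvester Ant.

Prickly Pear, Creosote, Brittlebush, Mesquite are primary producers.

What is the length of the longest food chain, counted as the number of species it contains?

3 species

One longest chain: Prickly Pear → Harvester Ant → Cactus Wren.
It has 3 species and 2 links.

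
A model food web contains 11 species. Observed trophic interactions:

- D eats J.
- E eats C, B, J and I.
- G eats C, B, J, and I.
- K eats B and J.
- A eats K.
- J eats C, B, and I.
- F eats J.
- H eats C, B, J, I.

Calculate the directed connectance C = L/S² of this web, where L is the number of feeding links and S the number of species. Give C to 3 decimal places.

C = 0.165

The web has S = 11 species and L = 20 feeding links.
C = L / S² = 20 / 121 = 0.1653 ≈ 0.165.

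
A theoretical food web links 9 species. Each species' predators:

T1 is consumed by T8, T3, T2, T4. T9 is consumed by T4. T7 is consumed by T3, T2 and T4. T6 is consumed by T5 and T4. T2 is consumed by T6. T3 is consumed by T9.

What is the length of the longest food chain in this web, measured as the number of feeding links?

One longest chain: T1 → T3 → T9 → T4.
It has 4 species and 3 links.

3 links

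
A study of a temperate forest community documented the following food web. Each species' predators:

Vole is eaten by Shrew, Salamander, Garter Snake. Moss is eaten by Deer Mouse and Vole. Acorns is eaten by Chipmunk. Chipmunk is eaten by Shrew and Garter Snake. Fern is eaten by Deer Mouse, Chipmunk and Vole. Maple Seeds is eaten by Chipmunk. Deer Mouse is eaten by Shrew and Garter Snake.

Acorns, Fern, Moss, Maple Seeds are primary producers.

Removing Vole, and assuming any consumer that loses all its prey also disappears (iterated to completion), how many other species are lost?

1

Remove Vole.
Round 1: Salamander (all prey gone) → extinct.
No further losses. Total secondary extinctions: 1.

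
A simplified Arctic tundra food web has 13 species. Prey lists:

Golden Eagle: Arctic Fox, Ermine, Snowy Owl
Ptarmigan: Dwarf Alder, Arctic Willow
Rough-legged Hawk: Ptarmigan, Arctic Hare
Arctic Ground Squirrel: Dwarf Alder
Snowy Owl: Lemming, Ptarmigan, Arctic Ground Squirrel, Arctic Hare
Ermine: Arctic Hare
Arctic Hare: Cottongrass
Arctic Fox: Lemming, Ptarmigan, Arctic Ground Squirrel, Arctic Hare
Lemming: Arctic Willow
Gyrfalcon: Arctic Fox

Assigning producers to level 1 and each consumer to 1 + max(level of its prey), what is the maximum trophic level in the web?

Producers (level 1): Cottongrass, Dwarf Alder, Arctic Willow.
Cottongrass → Arctic Hare → Ermine → Golden Eagle gives Golden Eagle level 4.
No species has a prey at level 4, so no species reaches level 5.

4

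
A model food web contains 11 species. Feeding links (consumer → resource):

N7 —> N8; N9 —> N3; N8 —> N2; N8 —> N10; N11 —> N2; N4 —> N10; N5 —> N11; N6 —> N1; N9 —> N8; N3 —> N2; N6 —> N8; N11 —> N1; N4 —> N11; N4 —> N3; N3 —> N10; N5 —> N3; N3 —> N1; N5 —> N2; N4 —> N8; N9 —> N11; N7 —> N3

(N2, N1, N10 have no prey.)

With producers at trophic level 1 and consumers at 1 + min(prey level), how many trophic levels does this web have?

3

Producers (level 1): N2, N1, N10.
Following each consumer down to its lowest-level prey: N2 → N3 → N9 (levels 1 through 3).
All prey of N9 (N3 2, N11 2, N8 2) are at level 2 or above, so N9 is at level 1 + 2 = 3.
Every consumer has at least one prey at level 2 or below, so none exceeds level 3.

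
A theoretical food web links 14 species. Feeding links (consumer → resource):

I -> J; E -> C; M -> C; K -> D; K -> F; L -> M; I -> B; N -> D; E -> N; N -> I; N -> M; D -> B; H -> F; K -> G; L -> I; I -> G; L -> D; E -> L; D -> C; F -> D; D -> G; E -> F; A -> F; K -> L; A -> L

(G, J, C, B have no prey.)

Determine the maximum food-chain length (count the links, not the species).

One longest chain: G → D → F → K.
It has 4 species and 3 links.

3 links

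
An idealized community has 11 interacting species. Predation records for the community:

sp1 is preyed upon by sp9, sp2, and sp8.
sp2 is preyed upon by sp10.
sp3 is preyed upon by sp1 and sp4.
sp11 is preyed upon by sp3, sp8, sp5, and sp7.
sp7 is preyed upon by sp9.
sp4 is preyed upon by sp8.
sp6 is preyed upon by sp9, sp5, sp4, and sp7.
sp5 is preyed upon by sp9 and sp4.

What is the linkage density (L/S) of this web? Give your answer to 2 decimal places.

L/S = 1.64

There are L = 18 links among S = 11 species.
L/S = 18/11 = 1.6364 ≈ 1.64.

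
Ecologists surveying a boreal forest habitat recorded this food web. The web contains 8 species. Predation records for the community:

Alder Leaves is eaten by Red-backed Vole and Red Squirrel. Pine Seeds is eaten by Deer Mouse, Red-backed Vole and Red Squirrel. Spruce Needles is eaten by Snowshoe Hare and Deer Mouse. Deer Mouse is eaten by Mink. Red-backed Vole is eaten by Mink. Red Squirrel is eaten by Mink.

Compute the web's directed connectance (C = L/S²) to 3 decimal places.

C = 0.156

The web has S = 8 species and L = 10 feeding links.
C = L / S² = 10 / 64 = 0.1562 ≈ 0.156.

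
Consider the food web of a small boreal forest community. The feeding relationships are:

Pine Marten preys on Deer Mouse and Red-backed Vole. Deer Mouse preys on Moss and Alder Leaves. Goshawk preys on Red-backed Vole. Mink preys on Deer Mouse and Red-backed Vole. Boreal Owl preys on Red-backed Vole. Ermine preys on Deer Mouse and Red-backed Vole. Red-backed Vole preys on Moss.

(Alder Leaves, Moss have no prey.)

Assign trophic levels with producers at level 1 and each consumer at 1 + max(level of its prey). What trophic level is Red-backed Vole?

Trophic level 2

Moss is a producer → level 1.
Red-backed Vole eats Moss → level 2.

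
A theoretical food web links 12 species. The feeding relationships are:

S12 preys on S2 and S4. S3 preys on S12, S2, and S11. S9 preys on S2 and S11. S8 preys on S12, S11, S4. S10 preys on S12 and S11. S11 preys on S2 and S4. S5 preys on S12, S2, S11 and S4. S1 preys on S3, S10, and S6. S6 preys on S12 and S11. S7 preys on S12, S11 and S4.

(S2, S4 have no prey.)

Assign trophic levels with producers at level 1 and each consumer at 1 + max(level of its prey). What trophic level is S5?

S2 is a producer → level 1.
S12 eats S2 (level 1); other prey at levels: S4 1 → level 2.
S5 eats S12 (level 2); other prey at levels: S2 1, S4 1, S11 2 → level 3.

Trophic level 3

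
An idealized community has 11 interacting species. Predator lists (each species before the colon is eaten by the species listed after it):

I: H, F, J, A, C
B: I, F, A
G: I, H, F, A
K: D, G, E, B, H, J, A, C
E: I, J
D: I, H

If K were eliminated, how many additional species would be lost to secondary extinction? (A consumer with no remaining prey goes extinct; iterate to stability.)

Remove K.
Round 1: D (all prey gone), G (all prey gone), E (all prey gone), B (all prey gone) → extinct.
Round 2: I (all prey gone) → extinct.
Round 3: H (all prey gone), F (all prey gone), J (all prey gone), A (all prey gone), C (all prey gone) → extinct.
No further losses. Total secondary extinctions: 10.

10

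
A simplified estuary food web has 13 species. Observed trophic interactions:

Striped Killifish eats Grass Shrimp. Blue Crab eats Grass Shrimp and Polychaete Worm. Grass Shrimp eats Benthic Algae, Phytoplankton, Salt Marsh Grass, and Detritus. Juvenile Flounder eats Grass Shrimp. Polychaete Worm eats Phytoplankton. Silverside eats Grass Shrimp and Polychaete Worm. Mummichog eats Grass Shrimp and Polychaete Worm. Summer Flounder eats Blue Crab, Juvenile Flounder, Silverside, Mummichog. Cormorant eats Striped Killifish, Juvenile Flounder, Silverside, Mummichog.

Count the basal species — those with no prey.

4

Basal species (no prey listed): Benthic Algae, Phytoplankton, Detritus, Salt Marsh Grass.
Count: 4.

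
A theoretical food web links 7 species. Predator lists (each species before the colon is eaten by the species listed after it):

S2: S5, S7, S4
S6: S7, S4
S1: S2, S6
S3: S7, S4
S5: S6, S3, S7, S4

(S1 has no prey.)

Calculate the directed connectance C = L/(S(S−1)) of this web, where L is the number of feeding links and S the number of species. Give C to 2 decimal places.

C = 0.31

The web has S = 7 species and L = 13 feeding links.
C = L / (S(S−1)) = 13 / 42 = 0.3095 ≈ 0.31.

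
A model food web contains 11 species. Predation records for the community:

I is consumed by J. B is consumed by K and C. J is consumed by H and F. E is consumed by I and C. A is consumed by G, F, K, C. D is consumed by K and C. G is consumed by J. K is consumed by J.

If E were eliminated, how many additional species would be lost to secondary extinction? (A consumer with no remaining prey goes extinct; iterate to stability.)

1

Remove E.
Round 1: I (all prey gone) → extinct.
No further losses. Total secondary extinctions: 1.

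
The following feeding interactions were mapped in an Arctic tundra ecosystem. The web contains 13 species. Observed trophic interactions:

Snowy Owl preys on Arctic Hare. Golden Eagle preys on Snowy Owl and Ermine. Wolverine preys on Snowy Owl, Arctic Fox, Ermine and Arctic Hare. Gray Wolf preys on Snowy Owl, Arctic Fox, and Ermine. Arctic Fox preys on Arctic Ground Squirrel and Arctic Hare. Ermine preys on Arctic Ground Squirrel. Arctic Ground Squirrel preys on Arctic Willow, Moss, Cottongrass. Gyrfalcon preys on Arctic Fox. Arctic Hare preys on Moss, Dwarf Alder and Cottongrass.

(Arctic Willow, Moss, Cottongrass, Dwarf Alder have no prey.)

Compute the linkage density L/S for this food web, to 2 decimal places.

There are L = 20 links among S = 13 species.
L/S = 20/13 = 1.5385 ≈ 1.54.

L/S = 1.54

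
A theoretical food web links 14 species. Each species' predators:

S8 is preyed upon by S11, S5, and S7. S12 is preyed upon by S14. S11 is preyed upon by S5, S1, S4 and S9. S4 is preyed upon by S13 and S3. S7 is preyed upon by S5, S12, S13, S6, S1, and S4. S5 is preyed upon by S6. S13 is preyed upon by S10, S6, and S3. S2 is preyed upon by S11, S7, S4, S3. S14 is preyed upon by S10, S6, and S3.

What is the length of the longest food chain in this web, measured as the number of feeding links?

One longest chain: S2 → S7 → S12 → S14 → S10.
It has 5 species and 4 links.

4 links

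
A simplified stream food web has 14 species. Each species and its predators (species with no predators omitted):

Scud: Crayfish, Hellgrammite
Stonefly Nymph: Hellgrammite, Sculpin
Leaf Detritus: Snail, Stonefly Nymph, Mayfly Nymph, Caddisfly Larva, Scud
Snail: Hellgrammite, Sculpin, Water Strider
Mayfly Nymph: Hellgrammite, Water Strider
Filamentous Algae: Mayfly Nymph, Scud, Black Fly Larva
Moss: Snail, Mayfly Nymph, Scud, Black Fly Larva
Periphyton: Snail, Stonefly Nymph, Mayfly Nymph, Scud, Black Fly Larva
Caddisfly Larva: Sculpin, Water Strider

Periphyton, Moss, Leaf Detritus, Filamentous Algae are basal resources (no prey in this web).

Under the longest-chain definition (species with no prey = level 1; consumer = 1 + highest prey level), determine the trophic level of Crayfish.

Trophic level 3

Periphyton has no prey (basal) → level 1.
Scud eats Periphyton (level 1); other prey at levels: Moss 1, Leaf Detritus 1, Filamentous Algae 1 → level 2.
Crayfish eats Scud → level 3.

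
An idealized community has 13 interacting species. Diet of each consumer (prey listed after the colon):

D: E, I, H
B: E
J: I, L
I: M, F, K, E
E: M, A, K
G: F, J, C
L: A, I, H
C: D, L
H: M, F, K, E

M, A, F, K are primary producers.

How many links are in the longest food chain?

One longest chain: M → E → I → L → J → G.
It has 6 species and 5 links.

5 links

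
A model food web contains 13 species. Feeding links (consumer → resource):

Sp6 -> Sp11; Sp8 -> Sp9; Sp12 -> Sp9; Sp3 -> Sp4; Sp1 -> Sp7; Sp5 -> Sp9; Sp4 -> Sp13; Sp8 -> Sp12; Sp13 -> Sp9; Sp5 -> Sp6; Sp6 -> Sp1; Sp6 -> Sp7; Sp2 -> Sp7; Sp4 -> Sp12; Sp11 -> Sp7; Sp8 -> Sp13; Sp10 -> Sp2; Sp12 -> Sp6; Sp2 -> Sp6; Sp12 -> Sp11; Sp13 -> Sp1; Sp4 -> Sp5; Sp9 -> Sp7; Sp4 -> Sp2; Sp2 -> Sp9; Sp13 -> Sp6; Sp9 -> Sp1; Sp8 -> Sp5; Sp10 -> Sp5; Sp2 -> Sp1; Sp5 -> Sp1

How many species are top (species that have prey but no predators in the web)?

Top species (has prey, but nothing eats it): Sp10, Sp8, Sp3.
Count: 3.

3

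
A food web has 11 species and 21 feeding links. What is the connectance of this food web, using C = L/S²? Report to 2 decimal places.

The web has S = 11 species and L = 21 feeding links.
C = L / S² = 21 / 121 = 0.1736 ≈ 0.17.

C = 0.17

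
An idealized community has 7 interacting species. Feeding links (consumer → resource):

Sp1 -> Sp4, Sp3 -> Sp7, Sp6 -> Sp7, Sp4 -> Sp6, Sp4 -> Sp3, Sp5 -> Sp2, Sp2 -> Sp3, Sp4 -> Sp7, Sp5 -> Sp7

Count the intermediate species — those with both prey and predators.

4

Intermediate species (has both prey and predators): Sp3, Sp6, Sp4, Sp2.
Count: 4.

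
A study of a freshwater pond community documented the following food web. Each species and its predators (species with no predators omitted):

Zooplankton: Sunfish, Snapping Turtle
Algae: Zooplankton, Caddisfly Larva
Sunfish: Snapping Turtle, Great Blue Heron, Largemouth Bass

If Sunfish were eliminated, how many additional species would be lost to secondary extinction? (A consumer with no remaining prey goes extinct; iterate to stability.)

Remove Sunfish.
Round 1: Great Blue Heron (all prey gone), Largemouth Bass (all prey gone) → extinct.
No further losses. Total secondary extinctions: 2.

2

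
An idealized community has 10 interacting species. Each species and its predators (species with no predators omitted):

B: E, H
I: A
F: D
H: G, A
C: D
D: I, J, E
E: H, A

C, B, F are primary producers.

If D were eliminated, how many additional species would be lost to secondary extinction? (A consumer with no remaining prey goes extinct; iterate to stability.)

2

Remove D.
Round 1: I (all prey gone), J (all prey gone) → extinct.
No further losses. Total secondary extinctions: 2.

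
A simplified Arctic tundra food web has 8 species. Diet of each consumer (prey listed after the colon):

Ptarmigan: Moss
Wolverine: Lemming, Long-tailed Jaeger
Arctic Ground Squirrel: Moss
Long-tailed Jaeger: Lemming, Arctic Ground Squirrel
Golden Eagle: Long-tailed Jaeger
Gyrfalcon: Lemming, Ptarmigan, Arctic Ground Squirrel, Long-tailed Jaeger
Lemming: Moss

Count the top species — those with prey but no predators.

Top species (has prey, but nothing eats it): Wolverine, Golden Eagle, Gyrfalcon.
Count: 3.

3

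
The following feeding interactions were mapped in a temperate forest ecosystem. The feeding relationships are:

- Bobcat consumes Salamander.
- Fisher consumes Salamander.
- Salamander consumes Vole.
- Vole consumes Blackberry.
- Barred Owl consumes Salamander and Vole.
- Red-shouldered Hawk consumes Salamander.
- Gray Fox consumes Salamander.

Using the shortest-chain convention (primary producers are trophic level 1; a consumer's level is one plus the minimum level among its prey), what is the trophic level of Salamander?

Trophic level 3

Blackberry is a producer → level 1.
Vole eats Blackberry → level 2.
Salamander eats Vole → level 3.
No prey of Salamander is below level 2, so 3 is the minimum.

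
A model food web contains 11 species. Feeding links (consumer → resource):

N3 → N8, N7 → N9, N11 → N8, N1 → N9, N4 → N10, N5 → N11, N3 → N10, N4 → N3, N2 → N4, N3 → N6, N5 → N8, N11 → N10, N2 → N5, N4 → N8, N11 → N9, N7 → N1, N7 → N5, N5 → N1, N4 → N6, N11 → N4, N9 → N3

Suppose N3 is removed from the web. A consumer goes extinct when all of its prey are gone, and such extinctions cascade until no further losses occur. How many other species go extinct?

2

Remove N3.
Round 1: N9 (all prey gone) → extinct.
Round 2: N1 (all prey gone) → extinct.
No further losses. Total secondary extinctions: 2.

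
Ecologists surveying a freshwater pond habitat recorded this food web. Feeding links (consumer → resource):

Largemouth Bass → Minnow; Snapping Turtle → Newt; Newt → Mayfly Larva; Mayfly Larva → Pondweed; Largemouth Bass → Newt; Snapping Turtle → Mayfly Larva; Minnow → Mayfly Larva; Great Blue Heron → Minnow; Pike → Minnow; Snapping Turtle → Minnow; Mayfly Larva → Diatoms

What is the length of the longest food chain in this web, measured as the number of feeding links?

One longest chain: Pondweed → Mayfly Larva → Minnow → Pike.
It has 4 species and 3 links.

3 links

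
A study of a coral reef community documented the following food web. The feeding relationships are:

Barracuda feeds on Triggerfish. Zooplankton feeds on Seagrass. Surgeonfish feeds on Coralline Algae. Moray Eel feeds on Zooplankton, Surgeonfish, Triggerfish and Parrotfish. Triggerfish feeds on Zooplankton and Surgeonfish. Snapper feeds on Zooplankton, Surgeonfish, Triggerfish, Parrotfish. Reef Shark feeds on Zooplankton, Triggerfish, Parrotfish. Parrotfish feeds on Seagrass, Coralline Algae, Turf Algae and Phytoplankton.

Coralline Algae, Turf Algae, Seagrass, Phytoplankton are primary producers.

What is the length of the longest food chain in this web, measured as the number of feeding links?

One longest chain: Coralline Algae → Surgeonfish → Triggerfish → Snapper.
It has 4 species and 3 links.

3 links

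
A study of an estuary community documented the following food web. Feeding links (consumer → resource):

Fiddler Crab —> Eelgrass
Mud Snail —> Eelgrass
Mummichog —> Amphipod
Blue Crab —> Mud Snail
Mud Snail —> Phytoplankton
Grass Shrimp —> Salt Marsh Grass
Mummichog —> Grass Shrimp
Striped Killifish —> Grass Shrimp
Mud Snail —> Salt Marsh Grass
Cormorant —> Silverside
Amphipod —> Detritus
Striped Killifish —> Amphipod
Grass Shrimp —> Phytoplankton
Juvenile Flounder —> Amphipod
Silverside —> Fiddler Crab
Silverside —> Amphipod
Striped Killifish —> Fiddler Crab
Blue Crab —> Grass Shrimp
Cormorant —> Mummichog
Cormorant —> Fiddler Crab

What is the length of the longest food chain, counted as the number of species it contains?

One longest chain: Detritus → Amphipod → Mummichog → Cormorant.
It has 4 species and 3 links.

4 species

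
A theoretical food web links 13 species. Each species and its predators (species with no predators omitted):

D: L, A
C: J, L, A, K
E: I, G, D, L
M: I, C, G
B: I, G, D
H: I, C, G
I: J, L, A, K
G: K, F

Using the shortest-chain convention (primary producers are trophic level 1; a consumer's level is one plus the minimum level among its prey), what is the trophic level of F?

E is a producer → level 1.
G eats E → level 2.
F eats G → level 3.
No prey of F is below level 2, so 3 is the minimum.

Trophic level 3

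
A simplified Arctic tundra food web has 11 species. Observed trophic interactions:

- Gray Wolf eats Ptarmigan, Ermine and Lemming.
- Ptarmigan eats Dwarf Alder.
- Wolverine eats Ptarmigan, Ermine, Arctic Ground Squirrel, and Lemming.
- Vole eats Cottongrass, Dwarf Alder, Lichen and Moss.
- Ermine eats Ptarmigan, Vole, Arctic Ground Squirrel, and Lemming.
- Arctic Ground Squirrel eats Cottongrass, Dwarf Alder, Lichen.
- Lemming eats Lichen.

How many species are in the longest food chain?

One longest chain: Lichen → Lemming → Ermine → Wolverine.
It has 4 species and 3 links.

4 species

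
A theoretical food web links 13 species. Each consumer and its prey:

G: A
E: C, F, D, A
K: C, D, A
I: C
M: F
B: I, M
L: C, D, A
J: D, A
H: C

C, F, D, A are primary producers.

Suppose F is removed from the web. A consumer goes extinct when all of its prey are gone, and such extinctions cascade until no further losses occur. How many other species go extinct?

1

Remove F.
Round 1: M (all prey gone) → extinct.
No further losses. Total secondary extinctions: 1.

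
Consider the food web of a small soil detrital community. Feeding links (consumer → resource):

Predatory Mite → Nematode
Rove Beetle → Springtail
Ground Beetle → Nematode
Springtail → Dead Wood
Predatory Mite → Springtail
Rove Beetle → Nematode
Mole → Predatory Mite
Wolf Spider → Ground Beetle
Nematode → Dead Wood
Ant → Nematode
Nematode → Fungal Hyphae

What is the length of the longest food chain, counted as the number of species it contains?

4 species

One longest chain: Fungal Hyphae → Nematode → Predatory Mite → Mole.
It has 4 species and 3 links.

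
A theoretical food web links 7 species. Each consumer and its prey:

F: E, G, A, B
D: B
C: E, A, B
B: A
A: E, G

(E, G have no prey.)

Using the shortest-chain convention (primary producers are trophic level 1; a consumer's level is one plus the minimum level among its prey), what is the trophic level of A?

Trophic level 2

E is a producer → level 1.
A eats E → level 2.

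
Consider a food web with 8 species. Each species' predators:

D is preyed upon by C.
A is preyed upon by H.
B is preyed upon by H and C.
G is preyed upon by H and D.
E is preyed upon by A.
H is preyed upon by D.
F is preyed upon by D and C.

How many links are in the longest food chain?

4 links

One longest chain: E → A → H → D → C.
It has 5 species and 4 links.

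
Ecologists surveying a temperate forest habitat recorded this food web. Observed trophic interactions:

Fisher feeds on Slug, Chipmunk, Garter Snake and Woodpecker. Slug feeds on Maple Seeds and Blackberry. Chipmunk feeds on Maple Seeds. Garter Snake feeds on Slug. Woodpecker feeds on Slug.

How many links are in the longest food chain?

3 links

One longest chain: Maple Seeds → Slug → Woodpecker → Fisher.
It has 4 species and 3 links.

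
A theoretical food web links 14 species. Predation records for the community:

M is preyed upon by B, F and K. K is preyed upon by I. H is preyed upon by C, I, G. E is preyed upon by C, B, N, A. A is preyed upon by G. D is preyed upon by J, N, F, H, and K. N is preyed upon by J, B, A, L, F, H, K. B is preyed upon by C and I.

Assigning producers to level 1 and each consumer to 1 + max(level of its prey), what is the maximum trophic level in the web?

4

Producers (level 1): E, D, M.
E → N → K → I gives I level 4.
No species has a prey at level 4, so no species reaches level 5.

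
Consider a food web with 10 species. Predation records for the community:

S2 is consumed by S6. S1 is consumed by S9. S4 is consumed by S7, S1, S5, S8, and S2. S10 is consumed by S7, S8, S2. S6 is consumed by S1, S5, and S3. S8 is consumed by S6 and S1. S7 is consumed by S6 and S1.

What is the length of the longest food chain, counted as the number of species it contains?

One longest chain: S10 → S7 → S6 → S1 → S9.
It has 5 species and 4 links.

5 species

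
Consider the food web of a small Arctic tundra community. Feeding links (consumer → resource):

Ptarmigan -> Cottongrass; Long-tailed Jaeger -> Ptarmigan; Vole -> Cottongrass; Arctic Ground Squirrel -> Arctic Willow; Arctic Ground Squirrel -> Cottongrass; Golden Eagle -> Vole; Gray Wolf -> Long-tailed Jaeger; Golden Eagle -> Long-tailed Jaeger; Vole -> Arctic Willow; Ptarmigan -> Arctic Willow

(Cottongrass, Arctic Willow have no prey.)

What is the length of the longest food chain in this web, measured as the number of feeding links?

One longest chain: Cottongrass → Ptarmigan → Long-tailed Jaeger → Gray Wolf.
It has 4 species and 3 links.

3 links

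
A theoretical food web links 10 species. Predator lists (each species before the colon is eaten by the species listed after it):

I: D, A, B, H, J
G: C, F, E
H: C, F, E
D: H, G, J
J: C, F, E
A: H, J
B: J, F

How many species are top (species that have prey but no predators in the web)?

3

Top species (has prey, but nothing eats it): C, F, E.
Count: 3.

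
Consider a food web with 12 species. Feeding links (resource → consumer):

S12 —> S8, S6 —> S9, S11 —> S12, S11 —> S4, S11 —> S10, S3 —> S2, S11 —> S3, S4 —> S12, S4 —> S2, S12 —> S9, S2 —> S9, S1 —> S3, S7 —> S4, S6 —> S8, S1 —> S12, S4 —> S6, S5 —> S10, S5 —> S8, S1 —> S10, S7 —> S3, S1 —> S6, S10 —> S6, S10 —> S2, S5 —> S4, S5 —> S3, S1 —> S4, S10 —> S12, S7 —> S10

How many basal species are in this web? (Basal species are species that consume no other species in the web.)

Basal species (no prey listed): S11, S5, S1, S7.
Count: 4.

4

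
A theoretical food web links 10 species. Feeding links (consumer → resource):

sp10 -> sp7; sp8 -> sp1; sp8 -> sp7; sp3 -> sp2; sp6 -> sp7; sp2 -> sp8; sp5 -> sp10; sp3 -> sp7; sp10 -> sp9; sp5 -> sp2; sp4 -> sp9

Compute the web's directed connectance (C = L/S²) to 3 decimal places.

C = 0.110

The web has S = 10 species and L = 11 feeding links.
C = L / S² = 11 / 100 = 0.1100 ≈ 0.110.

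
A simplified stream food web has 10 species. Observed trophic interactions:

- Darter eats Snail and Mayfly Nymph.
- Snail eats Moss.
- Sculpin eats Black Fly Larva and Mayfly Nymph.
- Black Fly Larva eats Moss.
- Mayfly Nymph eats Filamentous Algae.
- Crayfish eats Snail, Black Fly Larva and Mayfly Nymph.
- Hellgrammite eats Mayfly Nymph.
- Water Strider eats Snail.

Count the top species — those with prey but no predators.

5

Top species (has prey, but nothing eats it): Darter, Sculpin, Hellgrammite, Water Strider, Crayfish.
Count: 5.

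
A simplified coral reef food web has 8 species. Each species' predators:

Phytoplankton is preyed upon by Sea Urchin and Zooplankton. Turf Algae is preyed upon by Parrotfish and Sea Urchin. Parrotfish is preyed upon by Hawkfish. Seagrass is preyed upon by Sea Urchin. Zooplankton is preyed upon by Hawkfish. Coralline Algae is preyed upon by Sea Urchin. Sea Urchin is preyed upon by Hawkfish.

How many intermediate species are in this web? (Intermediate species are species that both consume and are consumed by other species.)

Intermediate species (has both prey and predators): Zooplankton, Sea Urchin, Parrotfish.
Count: 3.

3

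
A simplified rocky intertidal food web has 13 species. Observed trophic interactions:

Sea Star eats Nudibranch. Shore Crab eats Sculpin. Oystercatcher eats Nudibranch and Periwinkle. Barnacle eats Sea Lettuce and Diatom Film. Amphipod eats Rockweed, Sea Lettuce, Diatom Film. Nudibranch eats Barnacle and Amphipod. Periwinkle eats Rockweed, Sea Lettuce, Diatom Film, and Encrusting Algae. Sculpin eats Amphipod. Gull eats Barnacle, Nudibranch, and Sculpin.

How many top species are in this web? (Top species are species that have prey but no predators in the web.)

Top species (has prey, but nothing eats it): Gull, Shore Crab, Oystercatcher, Sea Star.
Count: 4.

4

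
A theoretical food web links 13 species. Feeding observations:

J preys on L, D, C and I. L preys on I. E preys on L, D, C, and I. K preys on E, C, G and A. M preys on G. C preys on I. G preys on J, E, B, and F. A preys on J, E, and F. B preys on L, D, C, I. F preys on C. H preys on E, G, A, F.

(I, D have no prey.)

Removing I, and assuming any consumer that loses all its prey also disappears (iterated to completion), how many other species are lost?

3

Remove I.
Round 1: L (all prey gone), C (all prey gone) → extinct.
Round 2: F (all prey gone) → extinct.
No further losses. Total secondary extinctions: 3.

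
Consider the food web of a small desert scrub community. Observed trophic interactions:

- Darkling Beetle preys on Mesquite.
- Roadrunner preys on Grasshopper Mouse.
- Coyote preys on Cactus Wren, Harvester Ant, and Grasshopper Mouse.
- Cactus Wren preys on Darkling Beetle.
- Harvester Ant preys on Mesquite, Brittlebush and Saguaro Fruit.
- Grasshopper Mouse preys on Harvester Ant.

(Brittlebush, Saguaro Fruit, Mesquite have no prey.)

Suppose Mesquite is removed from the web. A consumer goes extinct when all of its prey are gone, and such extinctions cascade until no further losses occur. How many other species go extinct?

2

Remove Mesquite.
Round 1: Darkling Beetle (all prey gone) → extinct.
Round 2: Cactus Wren (all prey gone) → extinct.
No further losses. Total secondary extinctions: 2.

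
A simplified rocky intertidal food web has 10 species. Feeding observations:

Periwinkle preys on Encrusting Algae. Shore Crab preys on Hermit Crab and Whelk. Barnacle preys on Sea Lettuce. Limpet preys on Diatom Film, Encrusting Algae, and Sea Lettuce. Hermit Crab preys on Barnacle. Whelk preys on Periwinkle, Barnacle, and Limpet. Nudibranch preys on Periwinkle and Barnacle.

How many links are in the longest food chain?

3 links

One longest chain: Sea Lettuce → Barnacle → Whelk → Shore Crab.
It has 4 species and 3 links.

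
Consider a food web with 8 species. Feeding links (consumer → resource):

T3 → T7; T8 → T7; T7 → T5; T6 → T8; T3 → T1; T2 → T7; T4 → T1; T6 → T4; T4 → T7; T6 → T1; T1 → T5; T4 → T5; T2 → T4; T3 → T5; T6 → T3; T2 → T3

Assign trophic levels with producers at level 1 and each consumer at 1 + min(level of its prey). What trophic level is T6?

T5 is a producer → level 1.
T1 eats T5 → level 2.
T6 eats T1 → level 3.
No prey of T6 is below level 2, so 3 is the minimum.

Trophic level 3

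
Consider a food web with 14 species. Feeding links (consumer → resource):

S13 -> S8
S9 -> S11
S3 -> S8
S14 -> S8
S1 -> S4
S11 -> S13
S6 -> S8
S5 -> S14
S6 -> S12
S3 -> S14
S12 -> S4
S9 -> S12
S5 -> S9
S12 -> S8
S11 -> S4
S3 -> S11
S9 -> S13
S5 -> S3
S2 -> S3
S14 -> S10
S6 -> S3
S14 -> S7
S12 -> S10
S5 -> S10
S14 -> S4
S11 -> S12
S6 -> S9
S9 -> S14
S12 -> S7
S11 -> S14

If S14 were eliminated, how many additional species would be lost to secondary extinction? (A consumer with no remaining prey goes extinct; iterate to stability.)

Remove S14.
Every predator of it retains at least one other prey: S11 still has S4, S13, S12; S3 still has S8, S11; S9 still has S13, S12, S11; S5 still has S10, S3, S9.
No consumer loses all prey, so no secondary extinctions occur.

0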